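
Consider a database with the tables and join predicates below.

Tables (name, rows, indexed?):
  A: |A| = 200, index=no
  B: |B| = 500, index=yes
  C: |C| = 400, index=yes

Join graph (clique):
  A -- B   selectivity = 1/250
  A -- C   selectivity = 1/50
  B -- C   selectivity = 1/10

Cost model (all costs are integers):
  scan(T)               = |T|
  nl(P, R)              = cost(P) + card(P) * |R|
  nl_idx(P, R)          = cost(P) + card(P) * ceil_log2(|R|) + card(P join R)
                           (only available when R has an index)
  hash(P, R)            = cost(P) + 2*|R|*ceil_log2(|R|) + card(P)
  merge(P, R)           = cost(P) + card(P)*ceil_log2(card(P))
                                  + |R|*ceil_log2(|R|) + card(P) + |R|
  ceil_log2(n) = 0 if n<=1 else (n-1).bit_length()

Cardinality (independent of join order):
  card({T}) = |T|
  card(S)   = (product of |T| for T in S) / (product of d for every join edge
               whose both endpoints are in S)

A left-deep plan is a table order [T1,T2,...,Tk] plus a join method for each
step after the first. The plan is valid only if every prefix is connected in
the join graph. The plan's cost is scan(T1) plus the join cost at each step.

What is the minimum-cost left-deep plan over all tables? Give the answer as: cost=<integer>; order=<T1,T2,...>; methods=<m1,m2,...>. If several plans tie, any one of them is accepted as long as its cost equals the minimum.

Selinger DP (subsets sized 1..n):
  {A}: scan cost=200, card=200
  {B}: scan cost=500, card=500
  {C}: scan cost=400, card=400
  {AB}: card=400; try (B,nl_idx)→2400, (A,hash)→4200, (B,merge)→7000, (A,merge)→7300, (B,hash)→9400, (B,nl)→100200 …(+1); best=2400 via (B,nl_idx)
  {AC}: card=1600; try (C,nl_idx)→3600, (A,hash)→4000, (C,merge)→6000, (A,merge)→6200, (C,hash)→7600, (C,nl)→80200 …(+1); best=3600 via (C,nl_idx)
  {BC}: card=20000; try (C,hash)→8200, (B,merge)→9400, (C,merge)→9500, (B,hash)→9800, (B,nl_idx)→24000, (C,nl_idx)→25000 …(+2); best=8200 via (C,hash)
  {ABC}: card=320; try (C,nl_idx)→6320, (C,hash)→10000, (C,merge)→10400, (B,hash)→14200, (B,nl_idx)→18320, (B,merge)→27800 …(+5); best=6320 via (C,nl_idx)

cost=6320; order=A,B,C; methods=nl_idx,nl_idx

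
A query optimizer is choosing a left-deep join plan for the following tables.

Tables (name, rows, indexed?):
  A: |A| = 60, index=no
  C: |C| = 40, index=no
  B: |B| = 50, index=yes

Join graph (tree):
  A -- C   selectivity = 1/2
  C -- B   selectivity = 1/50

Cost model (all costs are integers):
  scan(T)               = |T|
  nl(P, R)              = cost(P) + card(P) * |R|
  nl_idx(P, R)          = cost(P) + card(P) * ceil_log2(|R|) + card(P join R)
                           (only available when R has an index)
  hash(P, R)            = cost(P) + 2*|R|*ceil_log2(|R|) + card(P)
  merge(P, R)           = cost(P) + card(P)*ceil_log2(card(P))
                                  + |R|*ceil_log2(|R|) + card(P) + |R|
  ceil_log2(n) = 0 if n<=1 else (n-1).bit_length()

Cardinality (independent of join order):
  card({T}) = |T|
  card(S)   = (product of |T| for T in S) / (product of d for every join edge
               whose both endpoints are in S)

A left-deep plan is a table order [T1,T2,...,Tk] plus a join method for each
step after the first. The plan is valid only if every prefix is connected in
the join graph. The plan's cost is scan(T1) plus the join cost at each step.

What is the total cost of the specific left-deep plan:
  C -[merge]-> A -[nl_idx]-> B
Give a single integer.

step 1: scan C: cost=40, card=40
step 2: join A via merge
    card(P join A) = 40*60/(2) = 1200
    cost = 40 + 40*6 + 60*6 + 40 + 60 = 740
step 3: join B via nl_idx
    card(P join B) = 1200*50/(50) = 1200
    cost = 740 + 1200*6 + 1200 = 9140

9140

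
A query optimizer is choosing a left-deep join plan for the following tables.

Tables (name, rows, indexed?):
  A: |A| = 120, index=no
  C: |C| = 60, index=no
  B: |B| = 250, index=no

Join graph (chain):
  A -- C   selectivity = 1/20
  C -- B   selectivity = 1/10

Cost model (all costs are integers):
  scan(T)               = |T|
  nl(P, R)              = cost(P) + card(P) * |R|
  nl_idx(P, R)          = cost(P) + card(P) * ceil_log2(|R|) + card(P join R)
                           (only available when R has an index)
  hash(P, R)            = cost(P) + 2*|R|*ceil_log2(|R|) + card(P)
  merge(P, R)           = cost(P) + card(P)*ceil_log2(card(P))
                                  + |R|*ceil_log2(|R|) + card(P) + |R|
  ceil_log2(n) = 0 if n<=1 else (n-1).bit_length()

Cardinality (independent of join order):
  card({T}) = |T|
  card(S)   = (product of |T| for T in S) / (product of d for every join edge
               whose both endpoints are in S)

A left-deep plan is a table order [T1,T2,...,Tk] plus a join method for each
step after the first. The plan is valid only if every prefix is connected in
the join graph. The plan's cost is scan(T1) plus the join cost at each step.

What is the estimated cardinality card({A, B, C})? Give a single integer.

9000

Tables in S: A(120), B(250), C(60)
Edges inside S: A-C(d=20), C-B(d=10)
numerator = 120 * 250 * 60 = 1800000
denominator = 20 * 10 = 200
card(S) = 1800000 / 200 = 9000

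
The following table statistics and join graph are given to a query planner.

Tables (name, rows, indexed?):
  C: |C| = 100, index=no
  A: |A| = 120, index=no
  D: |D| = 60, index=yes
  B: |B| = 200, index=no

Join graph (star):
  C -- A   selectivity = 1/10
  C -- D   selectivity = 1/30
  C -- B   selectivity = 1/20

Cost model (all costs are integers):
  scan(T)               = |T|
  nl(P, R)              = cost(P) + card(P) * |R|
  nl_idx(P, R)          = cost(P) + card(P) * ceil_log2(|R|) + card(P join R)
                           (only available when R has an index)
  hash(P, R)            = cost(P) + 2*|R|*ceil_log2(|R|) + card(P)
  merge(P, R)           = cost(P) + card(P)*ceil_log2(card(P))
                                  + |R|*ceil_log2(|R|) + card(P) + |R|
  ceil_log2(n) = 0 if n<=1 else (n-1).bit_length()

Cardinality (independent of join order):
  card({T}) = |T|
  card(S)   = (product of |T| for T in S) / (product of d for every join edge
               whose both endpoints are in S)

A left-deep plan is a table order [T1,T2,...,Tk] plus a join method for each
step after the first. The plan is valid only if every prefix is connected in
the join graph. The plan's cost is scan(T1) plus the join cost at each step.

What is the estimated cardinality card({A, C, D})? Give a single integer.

2400

Tables in S: A(120), C(100), D(60)
Edges inside S: C-A(d=10), C-D(d=30)
numerator = 120 * 100 * 60 = 720000
denominator = 10 * 30 = 300
card(S) = 720000 / 300 = 2400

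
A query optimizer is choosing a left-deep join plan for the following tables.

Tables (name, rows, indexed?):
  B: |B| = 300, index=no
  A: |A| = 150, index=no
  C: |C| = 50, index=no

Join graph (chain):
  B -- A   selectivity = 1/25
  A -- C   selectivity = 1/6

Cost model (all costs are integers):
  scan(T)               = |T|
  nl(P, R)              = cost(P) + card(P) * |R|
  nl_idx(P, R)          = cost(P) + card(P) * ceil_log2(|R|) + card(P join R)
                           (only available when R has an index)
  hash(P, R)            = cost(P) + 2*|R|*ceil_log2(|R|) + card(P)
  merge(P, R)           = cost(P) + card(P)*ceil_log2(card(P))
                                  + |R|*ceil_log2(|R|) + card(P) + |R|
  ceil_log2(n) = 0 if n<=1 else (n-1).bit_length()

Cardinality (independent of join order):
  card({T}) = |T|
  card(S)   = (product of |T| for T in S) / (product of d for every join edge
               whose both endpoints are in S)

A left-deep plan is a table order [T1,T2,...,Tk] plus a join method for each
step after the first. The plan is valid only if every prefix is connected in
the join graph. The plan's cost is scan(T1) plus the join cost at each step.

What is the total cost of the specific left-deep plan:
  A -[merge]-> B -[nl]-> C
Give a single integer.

94500

step 1: scan A: cost=150, card=150
step 2: join B via merge
    card(P join B) = 150*300/(25) = 1800
    cost = 150 + 150*8 + 300*9 + 150 + 300 = 4500
step 3: join C via nl
    card(P join C) = 1800*50/(6) = 15000
    cost = 4500 + 1800*50 = 94500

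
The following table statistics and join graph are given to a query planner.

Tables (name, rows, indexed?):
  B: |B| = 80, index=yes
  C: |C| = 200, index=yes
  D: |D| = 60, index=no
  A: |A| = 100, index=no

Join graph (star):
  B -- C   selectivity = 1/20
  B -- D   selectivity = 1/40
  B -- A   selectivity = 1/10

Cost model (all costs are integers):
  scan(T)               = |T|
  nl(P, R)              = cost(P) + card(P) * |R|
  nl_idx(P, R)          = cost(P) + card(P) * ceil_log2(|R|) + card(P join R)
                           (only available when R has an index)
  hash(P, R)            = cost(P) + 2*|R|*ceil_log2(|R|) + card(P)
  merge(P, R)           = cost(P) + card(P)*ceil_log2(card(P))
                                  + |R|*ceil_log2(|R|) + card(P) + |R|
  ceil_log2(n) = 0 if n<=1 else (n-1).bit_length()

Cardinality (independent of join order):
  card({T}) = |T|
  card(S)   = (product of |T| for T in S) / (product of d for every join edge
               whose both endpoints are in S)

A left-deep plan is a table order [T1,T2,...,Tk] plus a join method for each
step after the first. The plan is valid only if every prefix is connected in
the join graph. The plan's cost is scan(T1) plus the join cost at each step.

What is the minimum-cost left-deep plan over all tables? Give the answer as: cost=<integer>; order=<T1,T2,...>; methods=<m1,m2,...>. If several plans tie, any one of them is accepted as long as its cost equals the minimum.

Selinger DP (subsets sized 1..n):
  {B}: scan cost=80, card=80
  {C}: scan cost=200, card=200
  {D}: scan cost=60, card=60
  {A}: scan cost=100, card=100
  {BC}: card=800; try (C,nl_idx)→1520, (B,hash)→1520, (B,nl_idx)→2400, (C,merge)→2520, (B,merge)→2640, (C,hash)→3360 …(+2); best=1520 via (C,nl_idx)
  {BD}: card=120; try (B,nl_idx)→600, (D,hash)→880, (B,merge)→1120, (D,merge)→1140, (B,hash)→1240, (B,nl)→4860 …(+1); best=600 via (B,nl_idx)
  {AB}: card=800; try (B,hash)→1320, (A,merge)→1520, (B,merge)→1540, (A,hash)→1560, (B,nl_idx)→1600, (A,nl)→8080 …(+1); best=1320 via (B,hash)
  {BCD}: card=1200; try (C,nl_idx)→2760, (D,hash)→3040, (C,merge)→3360, (C,hash)→3920, (D,merge)→10740, (C,nl)→24600 …(+1); best=2760 via (C,nl_idx)
  {ABC}: card=8000; try (A,hash)→3720, (C,hash)→5320, (A,merge)→11120, (C,merge)→11920, (C,nl_idx)→15720, (A,nl)→81520 …(+1); best=3720 via (A,hash)
  {ABD}: card=1200; try (A,hash)→2120, (A,merge)→2360, (D,hash)→2840, (D,merge)→10540, (A,nl)→12600, (D,nl)→49320; best=2120 via (A,hash)
  {ABCD}: card=12000; try (A,hash)→5360, (C,hash)→6520, (D,hash)→12440, (A,merge)→17960, (C,merge)→18320, (C,nl_idx)→23720 …(+4); best=5360 via (A,hash)

cost=5360; order=D,B,C,A; methods=nl_idx,nl_idx,hash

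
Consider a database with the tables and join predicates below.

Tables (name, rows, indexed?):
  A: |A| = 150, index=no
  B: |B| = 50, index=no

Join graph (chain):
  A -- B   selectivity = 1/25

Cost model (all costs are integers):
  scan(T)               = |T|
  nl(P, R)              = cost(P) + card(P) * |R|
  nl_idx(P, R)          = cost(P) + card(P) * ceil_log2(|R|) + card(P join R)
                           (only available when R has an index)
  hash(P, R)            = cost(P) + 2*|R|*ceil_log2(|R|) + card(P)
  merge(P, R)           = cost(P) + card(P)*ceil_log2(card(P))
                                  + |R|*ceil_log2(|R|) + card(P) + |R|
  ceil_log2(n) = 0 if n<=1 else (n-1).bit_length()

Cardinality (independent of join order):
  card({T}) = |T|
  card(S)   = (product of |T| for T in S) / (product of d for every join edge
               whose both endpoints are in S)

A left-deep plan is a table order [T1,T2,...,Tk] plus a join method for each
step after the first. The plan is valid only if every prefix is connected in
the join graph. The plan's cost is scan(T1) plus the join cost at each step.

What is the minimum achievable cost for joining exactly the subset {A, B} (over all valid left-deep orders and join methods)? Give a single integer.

900

Selinger DP over subsets of {A,B}:
  {A}: scan cost=150, card=150
  {B}: scan cost=50, card=50
  {AB}: card=300; try (B,hash)→900, (A,merge)→1750, (B,merge)→1850, (A,hash)→2500, (A,nl)→7550, (B,nl)→7650; best=900 via (B,hash)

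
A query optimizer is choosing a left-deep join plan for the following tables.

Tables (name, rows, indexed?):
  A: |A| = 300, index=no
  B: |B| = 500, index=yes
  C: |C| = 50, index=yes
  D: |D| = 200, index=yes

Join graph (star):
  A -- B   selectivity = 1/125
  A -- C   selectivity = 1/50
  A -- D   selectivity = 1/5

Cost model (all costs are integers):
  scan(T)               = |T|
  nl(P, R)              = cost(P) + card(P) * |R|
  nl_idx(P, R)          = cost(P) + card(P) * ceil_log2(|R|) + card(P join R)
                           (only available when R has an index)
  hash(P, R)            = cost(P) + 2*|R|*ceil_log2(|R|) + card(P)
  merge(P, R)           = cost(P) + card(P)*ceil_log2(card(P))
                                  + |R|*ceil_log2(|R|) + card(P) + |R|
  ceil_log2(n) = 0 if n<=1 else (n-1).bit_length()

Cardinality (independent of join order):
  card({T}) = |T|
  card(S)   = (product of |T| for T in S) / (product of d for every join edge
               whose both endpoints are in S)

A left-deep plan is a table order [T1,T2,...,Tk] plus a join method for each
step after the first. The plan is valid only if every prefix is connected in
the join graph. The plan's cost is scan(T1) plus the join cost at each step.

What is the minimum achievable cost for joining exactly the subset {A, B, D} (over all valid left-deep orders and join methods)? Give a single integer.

Selinger DP over subsets of {A,B,D}:
  {A}: scan cost=300, card=300
  {B}: scan cost=500, card=500
  {D}: scan cost=200, card=200
  {AB}: card=1200; try (B,nl_idx)→4200, (A,hash)→6400, (B,merge)→8300, (A,merge)→8500, (B,hash)→9600, (B,nl)→150300 …(+1); best=4200 via (B,nl_idx)
  {AD}: card=12000; try (D,hash)→3800, (A,merge)→5000, (D,merge)→5100, (A,hash)→5800, (D,nl_idx)→14700, (A,nl)→60200 …(+1); best=3800 via (D,hash)
  {ABD}: card=48000; try (D,hash)→8600, (D,merge)→20400, (B,hash)→24800, (D,nl_idx)→61800, (B,nl_idx)→159800, (B,merge)→188800 …(+2); best=8600 via (D,hash)

8600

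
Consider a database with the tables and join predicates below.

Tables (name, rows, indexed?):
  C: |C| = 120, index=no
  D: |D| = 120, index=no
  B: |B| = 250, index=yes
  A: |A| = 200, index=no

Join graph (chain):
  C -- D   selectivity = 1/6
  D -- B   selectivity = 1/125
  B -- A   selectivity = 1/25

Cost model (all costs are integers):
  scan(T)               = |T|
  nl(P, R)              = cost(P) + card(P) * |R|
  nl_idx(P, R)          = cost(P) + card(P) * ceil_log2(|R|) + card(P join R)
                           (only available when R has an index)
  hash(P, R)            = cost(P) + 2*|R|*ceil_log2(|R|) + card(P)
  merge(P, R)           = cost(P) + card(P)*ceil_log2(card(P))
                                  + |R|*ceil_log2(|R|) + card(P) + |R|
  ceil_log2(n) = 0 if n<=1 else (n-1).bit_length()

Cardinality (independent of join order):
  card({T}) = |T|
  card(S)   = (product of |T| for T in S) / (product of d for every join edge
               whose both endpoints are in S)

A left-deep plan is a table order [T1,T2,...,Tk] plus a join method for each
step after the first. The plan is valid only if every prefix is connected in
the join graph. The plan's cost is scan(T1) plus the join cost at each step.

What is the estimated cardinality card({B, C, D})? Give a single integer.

Tables in S: B(250), C(120), D(120)
Edges inside S: C-D(d=6), D-B(d=125)
numerator = 250 * 120 * 120 = 3600000
denominator = 6 * 125 = 750
card(S) = 3600000 / 750 = 4800

4800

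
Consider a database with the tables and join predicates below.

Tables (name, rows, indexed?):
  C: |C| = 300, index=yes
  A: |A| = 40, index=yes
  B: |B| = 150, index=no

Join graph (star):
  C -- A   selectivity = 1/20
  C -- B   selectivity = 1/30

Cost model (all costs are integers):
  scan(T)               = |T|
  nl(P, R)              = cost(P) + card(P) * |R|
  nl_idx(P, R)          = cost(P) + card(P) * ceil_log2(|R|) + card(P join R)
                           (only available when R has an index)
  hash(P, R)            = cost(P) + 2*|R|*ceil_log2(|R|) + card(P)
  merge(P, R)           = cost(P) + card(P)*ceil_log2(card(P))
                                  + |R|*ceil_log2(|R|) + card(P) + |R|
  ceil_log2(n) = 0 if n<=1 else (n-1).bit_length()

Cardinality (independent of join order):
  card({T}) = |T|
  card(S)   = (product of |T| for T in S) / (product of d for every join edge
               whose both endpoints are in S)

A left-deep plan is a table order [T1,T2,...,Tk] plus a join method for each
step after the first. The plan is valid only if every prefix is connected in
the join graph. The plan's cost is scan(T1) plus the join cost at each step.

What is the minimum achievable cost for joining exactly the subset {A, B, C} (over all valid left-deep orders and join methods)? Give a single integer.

Selinger DP over subsets of {A,B,C}:
  {C}: scan cost=300, card=300
  {A}: scan cost=40, card=40
  {B}: scan cost=150, card=150
  {AC}: card=600; try (C,nl_idx)→1000, (A,hash)→1080, (A,nl_idx)→2700, (C,merge)→3320, (A,merge)→3580, (C,hash)→5480 …(+2); best=1000 via (C,nl_idx)
  {BC}: card=1500; try (C,nl_idx)→3000, (B,hash)→3000, (C,merge)→4500, (B,merge)→4650, (C,hash)→5700, (C,nl)→45150 …(+1); best=3000 via (C,nl_idx)
  {ABC}: card=3000; try (B,hash)→4000, (A,hash)→4980, (B,merge)→8950, (A,nl_idx)→15000, (A,merge)→21280, (A,nl)→63000 …(+1); best=4000 via (B,hash)

4000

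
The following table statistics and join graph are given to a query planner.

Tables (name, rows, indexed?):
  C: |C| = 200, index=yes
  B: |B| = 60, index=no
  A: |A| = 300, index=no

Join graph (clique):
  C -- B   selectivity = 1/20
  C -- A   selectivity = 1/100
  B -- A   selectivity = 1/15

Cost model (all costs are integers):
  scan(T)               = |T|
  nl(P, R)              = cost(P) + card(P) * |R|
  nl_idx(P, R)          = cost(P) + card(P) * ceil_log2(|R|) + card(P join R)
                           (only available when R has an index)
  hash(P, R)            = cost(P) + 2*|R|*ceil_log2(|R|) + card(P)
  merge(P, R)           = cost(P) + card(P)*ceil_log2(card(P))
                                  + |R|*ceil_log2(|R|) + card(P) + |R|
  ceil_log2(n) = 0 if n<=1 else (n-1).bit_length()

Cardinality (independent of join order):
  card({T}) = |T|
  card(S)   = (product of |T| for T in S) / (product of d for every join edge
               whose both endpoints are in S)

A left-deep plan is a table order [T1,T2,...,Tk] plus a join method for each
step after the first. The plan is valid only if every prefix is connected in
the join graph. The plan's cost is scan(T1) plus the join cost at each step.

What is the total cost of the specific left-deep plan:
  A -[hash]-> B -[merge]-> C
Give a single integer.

step 1: scan A: cost=300, card=300
step 2: join B via hash
    card(P join B) = 300*60/(15) = 1200
    cost = 300 + 2*60*6 + 300 = 1320
step 3: join C via merge
    card(P join C) = 1200*200/(20*100) = 120
    cost = 1320 + 1200*11 + 200*8 + 1200 + 200 = 17520

17520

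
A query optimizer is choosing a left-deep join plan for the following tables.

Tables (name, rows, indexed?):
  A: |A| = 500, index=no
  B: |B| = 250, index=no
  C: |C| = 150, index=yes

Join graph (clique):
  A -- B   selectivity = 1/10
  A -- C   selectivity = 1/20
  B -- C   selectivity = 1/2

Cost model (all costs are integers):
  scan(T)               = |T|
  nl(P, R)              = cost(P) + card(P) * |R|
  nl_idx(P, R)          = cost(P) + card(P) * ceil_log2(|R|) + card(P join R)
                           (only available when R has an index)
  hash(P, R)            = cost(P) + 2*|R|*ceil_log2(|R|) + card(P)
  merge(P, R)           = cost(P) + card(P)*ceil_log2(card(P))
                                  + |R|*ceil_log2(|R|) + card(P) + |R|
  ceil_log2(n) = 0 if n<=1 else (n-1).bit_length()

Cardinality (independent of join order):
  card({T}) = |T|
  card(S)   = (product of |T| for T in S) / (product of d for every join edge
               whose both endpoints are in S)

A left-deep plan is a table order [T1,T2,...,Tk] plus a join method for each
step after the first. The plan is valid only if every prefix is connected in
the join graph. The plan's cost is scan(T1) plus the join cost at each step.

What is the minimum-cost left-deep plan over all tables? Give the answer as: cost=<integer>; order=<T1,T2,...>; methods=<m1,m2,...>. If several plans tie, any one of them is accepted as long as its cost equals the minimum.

Selinger DP (subsets sized 1..n):
  {A}: scan cost=500, card=500
  {B}: scan cost=250, card=250
  {C}: scan cost=150, card=150
  {AB}: card=12500; try (B,hash)→5000, (A,merge)→7500, (B,merge)→7750, (A,hash)→9500, (A,nl)→125250, (B,nl)→125500; best=5000 via (B,hash)
  {AC}: card=3750; try (C,hash)→3400, (A,merge)→6500, (C,merge)→6850, (C,nl_idx)→8250, (A,hash)→9300, (A,nl)→75150 …(+1); best=3400 via (C,hash)
  {BC}: card=18750; try (C,hash)→2900, (B,merge)→3750, (C,merge)→3850, (B,hash)→4300, (C,nl_idx)→21000, (B,nl)→37650 …(+1); best=2900 via (C,hash)
  {ABC}: card=46875; try (B,hash)→11150, (C,hash)→19900, (A,hash)→30650, (B,merge)→54400, (C,nl_idx)→151875, (C,merge)→193850 …(+4); best=11150 via (B,hash)

cost=11150; order=A,C,B; methods=hash,hash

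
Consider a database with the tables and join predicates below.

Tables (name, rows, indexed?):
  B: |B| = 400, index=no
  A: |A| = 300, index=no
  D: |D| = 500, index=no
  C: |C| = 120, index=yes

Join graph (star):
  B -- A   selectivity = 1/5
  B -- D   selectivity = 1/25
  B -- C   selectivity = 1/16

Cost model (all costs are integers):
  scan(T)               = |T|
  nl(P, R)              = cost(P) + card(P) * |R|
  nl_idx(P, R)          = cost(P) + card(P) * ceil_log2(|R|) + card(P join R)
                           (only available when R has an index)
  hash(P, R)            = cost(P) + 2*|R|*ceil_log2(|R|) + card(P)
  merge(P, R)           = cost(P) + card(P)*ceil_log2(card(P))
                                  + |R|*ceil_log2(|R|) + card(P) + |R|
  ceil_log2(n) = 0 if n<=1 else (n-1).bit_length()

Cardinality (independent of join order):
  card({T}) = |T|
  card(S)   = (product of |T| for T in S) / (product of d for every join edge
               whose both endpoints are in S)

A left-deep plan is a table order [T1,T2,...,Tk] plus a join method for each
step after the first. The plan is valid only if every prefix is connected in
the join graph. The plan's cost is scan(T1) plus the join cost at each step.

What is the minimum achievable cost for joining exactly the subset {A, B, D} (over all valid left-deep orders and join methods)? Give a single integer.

21600

Selinger DP over subsets of {A,B,D}:
  {B}: scan cost=400, card=400
  {A}: scan cost=300, card=300
  {D}: scan cost=500, card=500
  {AB}: card=24000; try (A,hash)→6200, (B,merge)→7300, (A,merge)→7400, (B,hash)→7800, (B,nl)→120300, (A,nl)→120400; best=6200 via (A,hash)
  {BD}: card=8000; try (B,hash)→8200, (D,merge)→9400, (B,merge)→9500, (D,hash)→9800, (D,nl)→200400, (B,nl)→200500; best=8200 via (B,hash)
  {ABD}: card=480000; try (A,hash)→21600, (D,hash)→39200, (A,merge)→123200, (D,merge)→395200, (A,nl)→2408200, (D,nl)→12006200; best=21600 via (A,hash)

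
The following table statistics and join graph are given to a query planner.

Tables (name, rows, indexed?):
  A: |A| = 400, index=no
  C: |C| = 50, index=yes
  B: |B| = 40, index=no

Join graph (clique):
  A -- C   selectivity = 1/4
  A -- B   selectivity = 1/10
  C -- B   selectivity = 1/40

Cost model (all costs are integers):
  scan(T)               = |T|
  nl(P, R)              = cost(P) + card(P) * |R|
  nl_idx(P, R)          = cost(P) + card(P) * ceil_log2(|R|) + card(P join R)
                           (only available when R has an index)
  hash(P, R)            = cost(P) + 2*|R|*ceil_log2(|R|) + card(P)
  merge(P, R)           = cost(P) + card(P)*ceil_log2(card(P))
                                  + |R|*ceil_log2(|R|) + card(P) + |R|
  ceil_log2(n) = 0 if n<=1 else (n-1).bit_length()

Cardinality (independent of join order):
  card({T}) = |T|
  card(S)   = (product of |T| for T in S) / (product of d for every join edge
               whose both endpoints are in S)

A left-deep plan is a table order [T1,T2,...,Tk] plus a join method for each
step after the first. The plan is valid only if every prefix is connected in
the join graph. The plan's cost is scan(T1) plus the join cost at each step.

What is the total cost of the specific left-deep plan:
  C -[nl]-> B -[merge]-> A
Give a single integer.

6400

step 1: scan C: cost=50, card=50
step 2: join B via nl
    card(P join B) = 50*40/(40) = 50
    cost = 50 + 50*40 = 2050
step 3: join A via merge
    card(P join A) = 50*400/(4*10) = 500
    cost = 2050 + 50*6 + 400*9 + 50 + 400 = 6400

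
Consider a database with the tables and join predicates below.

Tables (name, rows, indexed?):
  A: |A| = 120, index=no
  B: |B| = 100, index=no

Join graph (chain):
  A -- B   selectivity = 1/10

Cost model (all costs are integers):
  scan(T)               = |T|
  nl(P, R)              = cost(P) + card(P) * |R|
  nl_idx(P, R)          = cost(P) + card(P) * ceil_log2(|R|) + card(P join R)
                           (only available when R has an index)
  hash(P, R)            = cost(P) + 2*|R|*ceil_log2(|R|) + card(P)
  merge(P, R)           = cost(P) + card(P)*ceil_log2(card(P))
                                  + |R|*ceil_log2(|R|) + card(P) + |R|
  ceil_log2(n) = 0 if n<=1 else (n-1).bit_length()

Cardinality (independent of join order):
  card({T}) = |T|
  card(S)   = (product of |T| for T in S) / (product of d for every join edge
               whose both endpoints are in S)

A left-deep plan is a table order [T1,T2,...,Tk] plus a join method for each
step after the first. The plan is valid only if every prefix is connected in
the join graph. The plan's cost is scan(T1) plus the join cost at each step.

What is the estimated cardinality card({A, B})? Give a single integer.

Tables in S: A(120), B(100)
Edges inside S: A-B(d=10)
numerator = 120 * 100 = 12000
denominator = 10 = 10
card(S) = 12000 / 10 = 1200

1200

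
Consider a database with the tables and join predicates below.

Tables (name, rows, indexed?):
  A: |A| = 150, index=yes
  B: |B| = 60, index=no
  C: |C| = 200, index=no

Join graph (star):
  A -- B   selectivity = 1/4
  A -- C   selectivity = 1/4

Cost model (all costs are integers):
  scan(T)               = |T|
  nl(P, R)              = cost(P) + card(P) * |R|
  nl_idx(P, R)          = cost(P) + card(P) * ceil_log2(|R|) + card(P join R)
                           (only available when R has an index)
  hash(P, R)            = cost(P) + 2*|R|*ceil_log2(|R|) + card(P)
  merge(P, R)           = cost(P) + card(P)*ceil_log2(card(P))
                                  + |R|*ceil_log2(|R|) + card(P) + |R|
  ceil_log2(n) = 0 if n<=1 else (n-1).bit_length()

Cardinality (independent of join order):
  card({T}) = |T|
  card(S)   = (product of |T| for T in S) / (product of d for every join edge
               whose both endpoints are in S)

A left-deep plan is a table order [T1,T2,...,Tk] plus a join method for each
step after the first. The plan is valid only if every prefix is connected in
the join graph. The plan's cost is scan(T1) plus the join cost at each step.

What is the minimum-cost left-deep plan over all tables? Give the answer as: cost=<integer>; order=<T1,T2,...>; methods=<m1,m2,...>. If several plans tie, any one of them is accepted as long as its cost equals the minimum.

Selinger DP (subsets sized 1..n):
  {A}: scan cost=150, card=150
  {B}: scan cost=60, card=60
  {C}: scan cost=200, card=200
  {AB}: card=2250; try (B,hash)→1020, (A,merge)→1830, (B,merge)→1920, (A,hash)→2520, (A,nl_idx)→2790, (A,nl)→9060 …(+1); best=1020 via (B,hash)
  {AC}: card=7500; try (A,hash)→2800, (C,merge)→3300, (A,merge)→3350, (C,hash)→3500, (A,nl_idx)→9300, (C,nl)→30150 …(+1); best=2800 via (A,hash)
  {ABC}: card=112500; try (C,hash)→6470, (B,hash)→11020, (C,merge)→32070, (B,merge)→108220, (C,nl)→451020, (B,nl)→452800; best=6470 via (C,hash)

cost=6470; order=A,B,C; methods=hash,hash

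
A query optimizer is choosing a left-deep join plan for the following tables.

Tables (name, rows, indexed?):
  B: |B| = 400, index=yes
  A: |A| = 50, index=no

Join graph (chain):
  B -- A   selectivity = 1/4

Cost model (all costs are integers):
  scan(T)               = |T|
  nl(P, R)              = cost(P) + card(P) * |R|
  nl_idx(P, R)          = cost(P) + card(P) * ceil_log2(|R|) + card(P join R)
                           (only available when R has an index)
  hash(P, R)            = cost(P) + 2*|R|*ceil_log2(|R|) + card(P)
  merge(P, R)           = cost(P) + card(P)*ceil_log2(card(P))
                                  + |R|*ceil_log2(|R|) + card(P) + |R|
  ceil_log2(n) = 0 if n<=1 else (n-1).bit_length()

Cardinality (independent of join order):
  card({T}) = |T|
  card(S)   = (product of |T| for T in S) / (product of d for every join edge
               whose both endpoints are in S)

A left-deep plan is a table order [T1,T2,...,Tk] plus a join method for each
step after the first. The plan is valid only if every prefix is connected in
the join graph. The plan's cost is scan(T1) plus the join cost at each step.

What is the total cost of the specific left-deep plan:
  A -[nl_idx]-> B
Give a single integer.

5500

step 1: scan A: cost=50, card=50
step 2: join B via nl_idx
    card(P join B) = 50*400/(4) = 5000
    cost = 50 + 50*9 + 5000 = 5500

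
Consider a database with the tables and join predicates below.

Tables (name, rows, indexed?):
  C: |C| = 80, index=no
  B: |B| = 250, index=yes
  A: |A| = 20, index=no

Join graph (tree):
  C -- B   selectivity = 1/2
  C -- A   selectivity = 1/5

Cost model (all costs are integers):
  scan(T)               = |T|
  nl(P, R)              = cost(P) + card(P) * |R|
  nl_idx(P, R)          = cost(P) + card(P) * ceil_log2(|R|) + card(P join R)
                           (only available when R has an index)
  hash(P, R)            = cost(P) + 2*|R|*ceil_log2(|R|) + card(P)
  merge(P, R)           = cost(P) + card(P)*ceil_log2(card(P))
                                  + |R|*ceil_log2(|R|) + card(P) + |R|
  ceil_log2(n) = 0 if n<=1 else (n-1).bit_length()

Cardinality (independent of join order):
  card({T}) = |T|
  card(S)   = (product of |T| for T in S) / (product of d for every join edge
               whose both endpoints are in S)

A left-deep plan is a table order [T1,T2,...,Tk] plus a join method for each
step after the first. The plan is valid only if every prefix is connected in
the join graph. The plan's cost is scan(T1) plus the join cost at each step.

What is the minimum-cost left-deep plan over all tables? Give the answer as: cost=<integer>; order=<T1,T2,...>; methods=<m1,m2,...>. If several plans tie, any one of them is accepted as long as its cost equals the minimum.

cost=4680; order=C,A,B; methods=hash,hash

Selinger DP (subsets sized 1..n):
  {C}: scan cost=80, card=80
  {B}: scan cost=250, card=250
  {A}: scan cost=20, card=20
  {BC}: card=10000; try (C,hash)→1620, (B,merge)→2970, (C,merge)→3140, (B,hash)→4160, (B,nl_idx)→10720, (B,nl)→20080 …(+1); best=1620 via (C,hash)
  {AC}: card=320; try (A,hash)→360, (C,merge)→780, (A,merge)→840, (C,hash)→1160, (C,nl)→1620, (A,nl)→1680; best=360 via (A,hash)
  {ABC}: card=40000; try (B,hash)→4680, (B,merge)→5810, (A,hash)→11820, (B,nl_idx)→42920, (B,nl)→80360, (A,merge)→151740 …(+1); best=4680 via (B,hash)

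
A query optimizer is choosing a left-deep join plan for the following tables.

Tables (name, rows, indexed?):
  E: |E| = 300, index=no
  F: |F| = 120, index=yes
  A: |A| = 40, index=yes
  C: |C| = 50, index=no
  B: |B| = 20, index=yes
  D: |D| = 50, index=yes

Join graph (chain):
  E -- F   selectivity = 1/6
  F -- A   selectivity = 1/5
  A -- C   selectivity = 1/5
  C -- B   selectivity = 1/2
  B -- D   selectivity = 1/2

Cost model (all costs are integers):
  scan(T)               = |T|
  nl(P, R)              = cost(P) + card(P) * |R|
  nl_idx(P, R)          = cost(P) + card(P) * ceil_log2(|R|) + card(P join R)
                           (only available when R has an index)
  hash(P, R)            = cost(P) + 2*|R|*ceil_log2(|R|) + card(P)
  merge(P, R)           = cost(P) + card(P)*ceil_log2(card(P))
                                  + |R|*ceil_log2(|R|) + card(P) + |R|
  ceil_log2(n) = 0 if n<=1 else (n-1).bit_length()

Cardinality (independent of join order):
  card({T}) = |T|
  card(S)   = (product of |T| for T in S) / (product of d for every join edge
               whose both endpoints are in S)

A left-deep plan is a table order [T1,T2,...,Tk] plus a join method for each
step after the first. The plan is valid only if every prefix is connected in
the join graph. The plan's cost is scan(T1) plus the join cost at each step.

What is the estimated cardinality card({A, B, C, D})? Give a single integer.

100000

Tables in S: A(40), B(20), C(50), D(50)
Edges inside S: A-C(d=5), C-B(d=2), B-D(d=2)
numerator = 40 * 20 * 50 * 50 = 2000000
denominator = 5 * 2 * 2 = 20
card(S) = 2000000 / 20 = 100000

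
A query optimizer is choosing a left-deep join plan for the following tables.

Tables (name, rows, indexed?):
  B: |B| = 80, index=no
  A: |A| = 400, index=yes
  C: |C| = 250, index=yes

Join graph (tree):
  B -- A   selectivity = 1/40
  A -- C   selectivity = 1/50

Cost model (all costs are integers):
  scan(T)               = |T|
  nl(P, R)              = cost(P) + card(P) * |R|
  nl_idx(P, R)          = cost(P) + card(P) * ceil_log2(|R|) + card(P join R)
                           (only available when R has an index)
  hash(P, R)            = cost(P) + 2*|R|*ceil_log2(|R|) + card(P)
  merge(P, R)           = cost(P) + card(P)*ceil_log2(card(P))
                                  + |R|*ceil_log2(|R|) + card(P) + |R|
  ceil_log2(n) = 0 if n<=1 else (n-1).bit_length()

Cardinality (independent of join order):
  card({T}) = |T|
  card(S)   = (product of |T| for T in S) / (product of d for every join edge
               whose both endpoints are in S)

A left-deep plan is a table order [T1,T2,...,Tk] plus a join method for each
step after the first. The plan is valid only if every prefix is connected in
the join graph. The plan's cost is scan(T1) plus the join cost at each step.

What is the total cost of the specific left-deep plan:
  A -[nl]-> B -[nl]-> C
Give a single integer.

232400

step 1: scan A: cost=400, card=400
step 2: join B via nl
    card(P join B) = 400*80/(40) = 800
    cost = 400 + 400*80 = 32400
step 3: join C via nl
    card(P join C) = 800*250/(50) = 4000
    cost = 32400 + 800*250 = 232400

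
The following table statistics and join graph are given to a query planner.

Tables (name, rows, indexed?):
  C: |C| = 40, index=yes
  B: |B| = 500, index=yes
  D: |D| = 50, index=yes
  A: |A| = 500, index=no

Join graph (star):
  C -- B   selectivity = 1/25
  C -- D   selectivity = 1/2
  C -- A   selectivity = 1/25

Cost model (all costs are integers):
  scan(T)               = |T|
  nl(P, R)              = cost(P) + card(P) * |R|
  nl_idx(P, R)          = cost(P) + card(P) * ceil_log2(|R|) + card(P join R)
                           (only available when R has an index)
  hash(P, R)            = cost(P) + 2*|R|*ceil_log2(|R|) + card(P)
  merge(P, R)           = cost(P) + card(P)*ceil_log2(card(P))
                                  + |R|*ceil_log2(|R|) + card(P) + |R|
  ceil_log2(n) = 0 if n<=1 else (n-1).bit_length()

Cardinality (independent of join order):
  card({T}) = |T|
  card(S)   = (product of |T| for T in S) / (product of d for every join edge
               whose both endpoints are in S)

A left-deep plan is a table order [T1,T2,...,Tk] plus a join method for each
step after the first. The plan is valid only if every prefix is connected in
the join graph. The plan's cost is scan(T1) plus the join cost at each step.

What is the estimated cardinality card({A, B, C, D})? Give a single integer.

400000

Tables in S: A(500), B(500), C(40), D(50)
Edges inside S: C-B(d=25), C-D(d=2), C-A(d=25)
numerator = 500 * 500 * 40 * 50 = 500000000
denominator = 25 * 2 * 25 = 1250
card(S) = 500000000 / 1250 = 400000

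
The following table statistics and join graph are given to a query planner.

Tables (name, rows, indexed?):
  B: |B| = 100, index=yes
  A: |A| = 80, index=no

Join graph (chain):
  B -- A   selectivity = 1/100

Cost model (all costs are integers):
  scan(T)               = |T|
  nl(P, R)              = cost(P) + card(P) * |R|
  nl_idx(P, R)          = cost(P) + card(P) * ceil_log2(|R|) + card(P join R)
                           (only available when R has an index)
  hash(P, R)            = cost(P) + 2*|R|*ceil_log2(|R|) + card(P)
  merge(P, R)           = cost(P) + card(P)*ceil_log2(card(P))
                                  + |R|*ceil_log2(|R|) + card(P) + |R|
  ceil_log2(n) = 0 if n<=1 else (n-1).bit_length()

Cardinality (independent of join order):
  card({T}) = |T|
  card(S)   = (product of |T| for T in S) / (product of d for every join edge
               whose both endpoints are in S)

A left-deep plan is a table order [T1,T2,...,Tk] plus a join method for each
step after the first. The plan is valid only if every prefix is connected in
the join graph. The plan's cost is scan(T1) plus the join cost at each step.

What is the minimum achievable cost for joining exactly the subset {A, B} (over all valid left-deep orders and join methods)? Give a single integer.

720

Selinger DP over subsets of {A,B}:
  {B}: scan cost=100, card=100
  {A}: scan cost=80, card=80
  {AB}: card=80; try (B,nl_idx)→720, (A,hash)→1320, (B,merge)→1520, (A,merge)→1540, (B,hash)→1560, (B,nl)→8080 …(+1); best=720 via (B,nl_idx)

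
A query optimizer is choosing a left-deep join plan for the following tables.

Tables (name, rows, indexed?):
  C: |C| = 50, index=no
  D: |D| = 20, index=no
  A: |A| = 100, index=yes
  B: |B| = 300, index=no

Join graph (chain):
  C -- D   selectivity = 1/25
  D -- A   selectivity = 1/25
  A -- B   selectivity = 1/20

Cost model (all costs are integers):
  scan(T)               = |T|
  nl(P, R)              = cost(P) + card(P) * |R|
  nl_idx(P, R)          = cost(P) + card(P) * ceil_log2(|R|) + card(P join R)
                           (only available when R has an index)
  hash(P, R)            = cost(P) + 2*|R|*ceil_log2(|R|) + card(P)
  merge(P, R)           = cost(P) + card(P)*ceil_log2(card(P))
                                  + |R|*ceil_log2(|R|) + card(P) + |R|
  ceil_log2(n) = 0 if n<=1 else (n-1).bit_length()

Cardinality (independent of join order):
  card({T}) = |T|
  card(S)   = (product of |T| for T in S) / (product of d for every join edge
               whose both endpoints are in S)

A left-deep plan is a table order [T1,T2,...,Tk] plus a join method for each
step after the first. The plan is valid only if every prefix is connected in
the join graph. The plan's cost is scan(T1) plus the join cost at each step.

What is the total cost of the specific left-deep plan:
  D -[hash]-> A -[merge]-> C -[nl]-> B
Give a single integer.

50430

step 1: scan D: cost=20, card=20
step 2: join A via hash
    card(P join A) = 20*100/(25) = 80
    cost = 20 + 2*100*7 + 20 = 1440
step 3: join C via merge
    card(P join C) = 80*50/(25) = 160
    cost = 1440 + 80*7 + 50*6 + 80 + 50 = 2430
step 4: join B via nl
    card(P join B) = 160*300/(20) = 2400
    cost = 2430 + 160*300 = 50430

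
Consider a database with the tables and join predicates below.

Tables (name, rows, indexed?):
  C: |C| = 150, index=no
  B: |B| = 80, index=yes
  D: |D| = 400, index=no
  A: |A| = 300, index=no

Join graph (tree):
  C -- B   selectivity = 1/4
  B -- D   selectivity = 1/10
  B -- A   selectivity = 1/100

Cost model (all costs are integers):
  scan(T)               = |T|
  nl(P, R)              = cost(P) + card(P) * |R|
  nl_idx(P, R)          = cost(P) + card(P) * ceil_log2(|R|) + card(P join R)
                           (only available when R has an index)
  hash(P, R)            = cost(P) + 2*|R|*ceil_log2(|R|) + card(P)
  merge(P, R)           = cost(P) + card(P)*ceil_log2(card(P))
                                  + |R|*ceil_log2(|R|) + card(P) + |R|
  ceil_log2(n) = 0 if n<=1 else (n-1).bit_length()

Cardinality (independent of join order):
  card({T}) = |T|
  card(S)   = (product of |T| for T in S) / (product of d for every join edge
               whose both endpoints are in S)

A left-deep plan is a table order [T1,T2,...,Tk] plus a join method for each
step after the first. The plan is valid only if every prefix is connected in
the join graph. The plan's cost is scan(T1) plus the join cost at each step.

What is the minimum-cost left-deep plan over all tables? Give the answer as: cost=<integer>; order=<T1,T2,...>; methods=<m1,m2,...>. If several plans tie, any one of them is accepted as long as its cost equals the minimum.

Selinger DP (subsets sized 1..n):
  {C}: scan cost=150, card=150
  {B}: scan cost=80, card=80
  {D}: scan cost=400, card=400
  {A}: scan cost=300, card=300
  {BC}: card=3000; try (B,hash)→1420, (C,merge)→2070, (B,merge)→2140, (C,hash)→2560, (B,nl_idx)→4200, (C,nl)→12080 …(+1); best=1420 via (B,hash)
  {BD}: card=3200; try (B,hash)→1920, (D,merge)→4720, (B,merge)→5040, (B,nl_idx)→6400, (D,hash)→7360, (D,nl)→32080 …(+1); best=1920 via (B,hash)
  {AB}: card=240; try (B,hash)→1720, (B,nl_idx)→2640, (A,merge)→3720, (B,merge)→3940, (A,hash)→5560, (A,nl)→24080 …(+1); best=1720 via (B,hash)
  {BCD}: card=120000; try (C,hash)→7520, (D,hash)→11620, (D,merge)→44420, (C,merge)→44870, (C,nl)→481920, (D,nl)→1201420; best=7520 via (C,hash)
  {ABC}: card=9000; try (C,hash)→4360, (C,merge)→5230, (A,hash)→9820, (C,nl)→37720, (A,merge)→43420, (A,nl)→901420; best=4360 via (C,hash)
  {ABD}: card=9600; try (D,merge)→7880, (D,hash)→9160, (A,hash)→10520, (A,merge)→46520, (D,nl)→97720, (A,nl)→961920; best=7880 via (D,merge)
  {ABCD}: card=360000; try (C,hash)→19880, (D,hash)→20560, (A,hash)→132920, (D,merge)→143360, (C,merge)→153230, (C,nl)→1447880 …(+3); best=19880 via (C,hash)

cost=19880; order=A,B,D,C; methods=hash,merge,hash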